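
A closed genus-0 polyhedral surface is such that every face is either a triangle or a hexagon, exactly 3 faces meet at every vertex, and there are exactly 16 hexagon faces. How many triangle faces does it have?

4

Let x be the number of triangles; then F = 16 + x.
Edge–face incidences: 2E = 6·16 + 3·x = 96 + 3x.
Every vertex has degree 3, so 3V = 2E.
Euler: V − E + F = 2 ⇒ (2E)/3 − E + (16 + x) = 2.
Multiply by 6: 2·(2E) − 3·(2E) + 6·(16 + x) = 12, i.e. 96 + 6x − (96 + 3x) = 12.
Collecting terms: 3x = 12, so x = 4.
Then 2E = 96 + 3·4 = 108, so E = 54, V = 2E/3 = 36, F = 16 + 4 = 20.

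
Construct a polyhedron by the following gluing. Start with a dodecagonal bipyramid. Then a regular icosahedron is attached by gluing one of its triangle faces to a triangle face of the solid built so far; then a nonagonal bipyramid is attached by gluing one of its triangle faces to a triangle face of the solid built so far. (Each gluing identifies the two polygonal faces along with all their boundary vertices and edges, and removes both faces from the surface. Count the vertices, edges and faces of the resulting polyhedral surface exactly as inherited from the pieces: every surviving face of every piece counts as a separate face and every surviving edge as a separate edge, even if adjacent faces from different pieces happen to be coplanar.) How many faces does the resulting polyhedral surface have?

58

A dodecagonal bipyramid: V=14, E=36, F=24.
Attach a regular icosahedron (V=12, E=30, F=20) along a 3-gon: merge 3 vertices and 3 edges, delete both glued faces → V=23, E=63, F=42.
Attach a nonagonal bipyramid (V=11, E=27, F=18) along a 3-gon: merge 3 vertices and 3 edges, delete both glued faces → V=31, E=87, F=58.
Check: V − E + F = 31 − 87 + 58 = 2.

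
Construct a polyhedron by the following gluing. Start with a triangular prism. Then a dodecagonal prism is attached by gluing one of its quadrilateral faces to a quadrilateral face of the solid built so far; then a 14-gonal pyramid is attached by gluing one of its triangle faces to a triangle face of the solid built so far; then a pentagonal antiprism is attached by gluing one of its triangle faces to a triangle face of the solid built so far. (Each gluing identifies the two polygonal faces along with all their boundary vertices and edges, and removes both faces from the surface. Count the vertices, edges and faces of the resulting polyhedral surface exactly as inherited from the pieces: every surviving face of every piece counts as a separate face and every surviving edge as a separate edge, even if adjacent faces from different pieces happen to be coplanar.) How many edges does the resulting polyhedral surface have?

A triangular prism: V=6, E=9, F=5.
Attach a dodecagonal prism (V=24, E=36, F=14) along a 4-gon: merge 4 vertices and 4 edges, delete both glued faces → V=26, E=41, F=17.
Attach a 14-gonal pyramid (V=15, E=28, F=15) along a 3-gon: merge 3 vertices and 3 edges, delete both glued faces → V=38, E=66, F=30.
Attach a pentagonal antiprism (V=10, E=20, F=12) along a 3-gon: merge 3 vertices and 3 edges, delete both glued faces → V=45, E=83, F=40.
Check: V − E + F = 45 − 83 + 40 = 2.

83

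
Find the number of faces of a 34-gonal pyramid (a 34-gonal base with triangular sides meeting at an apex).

35

A pyramid on an n-gon base has one n-gon and n triangles: V = 34 + 1 = 35, E = 2·34 = 68, F = 34 + 1 = 35.
Check: V − E + F = 35 − 68 + 35 = 2.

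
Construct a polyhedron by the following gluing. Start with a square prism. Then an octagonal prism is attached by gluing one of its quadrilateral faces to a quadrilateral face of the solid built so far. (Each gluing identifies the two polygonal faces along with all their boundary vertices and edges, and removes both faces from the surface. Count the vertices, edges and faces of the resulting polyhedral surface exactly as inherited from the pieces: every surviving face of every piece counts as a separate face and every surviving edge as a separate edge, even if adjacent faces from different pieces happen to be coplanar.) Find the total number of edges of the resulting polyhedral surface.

32

A square prism: V=8, E=12, F=6.
Attach an octagonal prism (V=16, E=24, F=10) along a 4-gon: merge 4 vertices and 4 edges, delete both glued faces → V=20, E=32, F=14.
Check: V − E + F = 20 − 32 + 14 = 2.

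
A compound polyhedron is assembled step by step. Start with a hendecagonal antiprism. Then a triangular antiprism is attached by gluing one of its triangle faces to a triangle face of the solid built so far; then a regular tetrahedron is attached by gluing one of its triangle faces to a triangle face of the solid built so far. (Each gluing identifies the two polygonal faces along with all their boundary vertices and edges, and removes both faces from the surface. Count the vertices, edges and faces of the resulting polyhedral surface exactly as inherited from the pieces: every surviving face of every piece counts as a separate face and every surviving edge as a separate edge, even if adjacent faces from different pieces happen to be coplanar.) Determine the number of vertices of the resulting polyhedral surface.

A hendecagonal antiprism: V=22, E=44, F=24.
Attach a triangular antiprism (V=6, E=12, F=8) along a 3-gon: merge 3 vertices and 3 edges, delete both glued faces → V=25, E=53, F=30.
Attach a regular tetrahedron (V=4, E=6, F=4) along a 3-gon: merge 3 vertices and 3 edges, delete both glued faces → V=26, E=56, F=32.
Check: V − E + F = 26 − 56 + 32 = 2.

26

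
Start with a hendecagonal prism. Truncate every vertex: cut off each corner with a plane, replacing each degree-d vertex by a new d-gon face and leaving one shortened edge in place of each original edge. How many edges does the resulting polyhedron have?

99

The base solid has V = 22, E = 33, F = 13.
Truncation replaces each original edge-end by a new vertex, so V′ = 2E = 66.
Each original edge survives, and each old vertex of degree d contributes d new edges; summing degrees gives Σd = 2E, so E′ = E + 2E = 3E = 99.
Each original face survives and each original vertex becomes one new face: F′ = F + V = 35.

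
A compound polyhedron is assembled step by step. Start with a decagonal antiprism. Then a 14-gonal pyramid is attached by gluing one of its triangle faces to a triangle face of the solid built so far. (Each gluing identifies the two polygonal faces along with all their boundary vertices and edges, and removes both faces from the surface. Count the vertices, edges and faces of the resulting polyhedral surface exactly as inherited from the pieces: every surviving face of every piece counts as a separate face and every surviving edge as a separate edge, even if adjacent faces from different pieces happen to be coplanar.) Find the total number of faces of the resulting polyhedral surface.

A decagonal antiprism: V=20, E=40, F=22.
Attach a 14-gonal pyramid (V=15, E=28, F=15) along a 3-gon: merge 3 vertices and 3 edges, delete both glued faces → V=32, E=65, F=35.
Check: V − E + F = 32 − 65 + 35 = 2.

35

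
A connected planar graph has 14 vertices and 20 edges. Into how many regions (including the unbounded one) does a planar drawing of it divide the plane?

8

Euler's formula for a connected plane graph: V − E + F = 2, so F = 2 − 14 + 20 = 8.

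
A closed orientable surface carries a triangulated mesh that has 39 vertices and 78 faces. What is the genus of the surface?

Every face is a triangle, so 2E = 3·78 = 234, giving E = 117.
χ = V − E + F = 39 − 117 + 78 = 0.
For a closed orientable surface χ = 2 − 2g, so g = (2 − (0))/2 = 1.

1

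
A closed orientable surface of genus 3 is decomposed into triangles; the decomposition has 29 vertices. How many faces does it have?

χ = 2 − 2·3 = -4, and every face is a triangle so 3F = 2E.
V − E + F = -4 with E = 3F/2 gives 29 − (3/2 − 1)·F = -4, so F = 66 and E = 99.

66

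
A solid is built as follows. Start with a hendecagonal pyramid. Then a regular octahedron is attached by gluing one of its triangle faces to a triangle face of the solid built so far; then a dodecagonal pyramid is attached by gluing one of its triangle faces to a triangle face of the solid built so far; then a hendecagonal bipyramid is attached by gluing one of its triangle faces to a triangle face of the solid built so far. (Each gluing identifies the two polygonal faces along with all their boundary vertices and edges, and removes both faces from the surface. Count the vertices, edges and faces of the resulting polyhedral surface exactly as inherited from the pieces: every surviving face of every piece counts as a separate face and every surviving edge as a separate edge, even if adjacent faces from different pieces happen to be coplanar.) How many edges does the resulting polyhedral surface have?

82

A hendecagonal pyramid: V=12, E=22, F=12.
Attach a regular octahedron (V=6, E=12, F=8) along a 3-gon: merge 3 vertices and 3 edges, delete both glued faces → V=15, E=31, F=18.
Attach a dodecagonal pyramid (V=13, E=24, F=13) along a 3-gon: merge 3 vertices and 3 edges, delete both glued faces → V=25, E=52, F=29.
Attach a hendecagonal bipyramid (V=13, E=33, F=22) along a 3-gon: merge 3 vertices and 3 edges, delete both glued faces → V=35, E=82, F=49.
Check: V − E + F = 35 − 82 + 49 = 2.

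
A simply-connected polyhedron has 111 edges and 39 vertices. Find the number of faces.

Here V − E + F = 2.
F = 2 − V + E = 2 − 39 + 111 = 74.

74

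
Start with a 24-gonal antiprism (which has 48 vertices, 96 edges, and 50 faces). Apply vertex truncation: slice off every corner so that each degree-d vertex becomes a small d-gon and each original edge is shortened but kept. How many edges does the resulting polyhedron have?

Truncation replaces each original edge-end by a new vertex, so V′ = 2E = 192.
Each original edge survives, and each old vertex of degree d contributes d new edges; summing degrees gives Σd = 2E, so E′ = E + 2E = 3E = 288.
Each original face survives and each original vertex becomes one new face: F′ = F + V = 98.

288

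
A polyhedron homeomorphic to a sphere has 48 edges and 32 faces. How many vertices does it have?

18

Here V − E + F = 2.
V = 2 + E − F = 2 + 48 − 32 = 18.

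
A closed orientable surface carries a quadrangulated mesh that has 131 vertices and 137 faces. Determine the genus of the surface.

Every face is a square, so 2E = 4·137 = 548, giving E = 274.
χ = V − E + F = 131 − 274 + 137 = -6.
For a closed orientable surface χ = 2 − 2g, so g = (2 − (-6))/2 = 4.

4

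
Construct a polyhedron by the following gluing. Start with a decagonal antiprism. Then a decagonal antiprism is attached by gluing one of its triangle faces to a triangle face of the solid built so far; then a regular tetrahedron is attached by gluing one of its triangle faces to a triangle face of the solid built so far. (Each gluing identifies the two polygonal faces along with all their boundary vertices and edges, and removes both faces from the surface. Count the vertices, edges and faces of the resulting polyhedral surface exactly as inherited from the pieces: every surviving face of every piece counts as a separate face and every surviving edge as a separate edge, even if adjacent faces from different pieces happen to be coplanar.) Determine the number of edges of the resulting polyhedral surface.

A decagonal antiprism: V=20, E=40, F=22.
Attach a decagonal antiprism (V=20, E=40, F=22) along a 3-gon: merge 3 vertices and 3 edges, delete both glued faces → V=37, E=77, F=42.
Attach a regular tetrahedron (V=4, E=6, F=4) along a 3-gon: merge 3 vertices and 3 edges, delete both glued faces → V=38, E=80, F=44.
Check: V − E + F = 38 − 80 + 44 = 2.

80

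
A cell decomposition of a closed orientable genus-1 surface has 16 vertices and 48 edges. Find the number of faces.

32

For a closed orientable surface of genus 1, χ = 2 − 2·1 = 0.
F = 0 − V + E = 0 − 16 + 48 = 32.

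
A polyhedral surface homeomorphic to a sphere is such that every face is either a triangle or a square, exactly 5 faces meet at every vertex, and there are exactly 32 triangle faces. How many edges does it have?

Let x be the number of squares; then F = 32 + x.
Edge–face incidences: 2E = 3·32 + 4·x = 96 + 4x.
Every vertex has degree 5, so 5V = 2E.
Euler: V − E + F = 2 ⇒ (2E)/5 − E + (32 + x) = 2.
Multiply by 10: 2·(2E) − 5·(2E) + 10·(32 + x) = 20, i.e. 320 + 10x − 3·(96 + 4x) = 20.
Collecting terms: −2x + 32 = 20, so −2x = −12, so x = 6.
Then 2E = 96 + 4·6 = 120, so E = 60, V = 2E/5 = 24, F = 32 + 6 = 38.

60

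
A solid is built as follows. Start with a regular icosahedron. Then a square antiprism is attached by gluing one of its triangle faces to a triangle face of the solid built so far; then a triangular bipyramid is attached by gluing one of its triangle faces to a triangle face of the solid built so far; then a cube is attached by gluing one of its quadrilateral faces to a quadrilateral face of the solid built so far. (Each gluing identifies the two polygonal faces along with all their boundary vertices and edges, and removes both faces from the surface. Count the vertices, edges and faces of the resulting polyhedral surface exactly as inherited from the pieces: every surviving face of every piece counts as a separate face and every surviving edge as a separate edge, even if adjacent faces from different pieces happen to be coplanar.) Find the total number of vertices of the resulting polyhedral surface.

23

A regular icosahedron: V=12, E=30, F=20.
Attach a square antiprism (V=8, E=16, F=10) along a 3-gon: merge 3 vertices and 3 edges, delete both glued faces → V=17, E=43, F=28.
Attach a triangular bipyramid (V=5, E=9, F=6) along a 3-gon: merge 3 vertices and 3 edges, delete both glued faces → V=19, E=49, F=32.
Attach a cube (V=8, E=12, F=6) along a 4-gon: merge 4 vertices and 4 edges, delete both glued faces → V=23, E=57, F=36.
Check: V − E + F = 23 − 57 + 36 = 2.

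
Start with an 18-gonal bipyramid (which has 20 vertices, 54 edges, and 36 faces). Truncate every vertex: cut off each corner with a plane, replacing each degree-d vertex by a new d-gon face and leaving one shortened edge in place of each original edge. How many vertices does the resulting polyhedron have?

Truncation replaces each original edge-end by a new vertex, so V′ = 2E = 108.
Each original edge survives, and each old vertex of degree d contributes d new edges; summing degrees gives Σd = 2E, so E′ = E + 2E = 3E = 162.
Each original face survives and each original vertex becomes one new face: F′ = F + V = 56.

108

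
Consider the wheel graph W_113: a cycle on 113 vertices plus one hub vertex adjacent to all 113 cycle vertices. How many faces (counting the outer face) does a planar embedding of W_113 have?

W_113 has V = 113 + 1 = 114 vertices and E = 2·113 = 226 edges.
By Euler's formula F = 2 − V + E = 2 − 114 + 226 = 114.

114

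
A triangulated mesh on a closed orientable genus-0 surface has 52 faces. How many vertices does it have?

χ = 2 − 2·0 = 2, and every face is a triangle so 3F = 2E.
E = 3·52/2 = 78. Then V = 2 + E − F = 2 + 78 − 52 = 28.

28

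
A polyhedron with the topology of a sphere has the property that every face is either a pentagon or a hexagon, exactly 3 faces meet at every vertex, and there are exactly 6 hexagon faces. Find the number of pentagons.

12

Let x be the number of pentagons; then F = 6 + x.
Edge–face incidences: 2E = 6·6 + 5·x = 36 + 5x.
Every vertex has degree 3, so 3V = 2E.
Euler: V − E + F = 2 ⇒ (2E)/3 − E + (6 + x) = 2.
Multiply by 6: 2·(2E) − 3·(2E) + 6·(6 + x) = 12, i.e. 36 + 6x − (36 + 5x) = 12.
Collecting terms: x = 12.
Then 2E = 36 + 5·12 = 96, so E = 48, V = 2E/3 = 32, F = 6 + 12 = 18.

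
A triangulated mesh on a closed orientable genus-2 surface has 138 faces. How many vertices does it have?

χ = 2 − 2·2 = -2, and every face is a triangle so 3F = 2E.
E = 3·138/2 = 207. Then V = -2 + E − F = -2 + 207 − 138 = 67.

67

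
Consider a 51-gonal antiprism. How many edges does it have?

204

An antiprism on an n-gon has two n-gon caps and 2n triangles: V = 2·51 = 102, E = 4·51 = 204, F = 2·51 + 2 = 104.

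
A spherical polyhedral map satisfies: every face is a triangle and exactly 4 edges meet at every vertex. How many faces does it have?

Each face has 3 edges and each edge borders two faces, so 2E = 3F.
Each vertex has degree 4, so 4V = 2E and hence V = 3F/4.
Euler: V − E + F = 2 ⇒ (3F/4) − (3F/2) + F = 2.
Multiply by 8: (6 − 12 + 8)F = 16, i.e. 2F = 16.
So F = 8, E = 3·8/2 = 12, V = 3·8/4 = 6.

8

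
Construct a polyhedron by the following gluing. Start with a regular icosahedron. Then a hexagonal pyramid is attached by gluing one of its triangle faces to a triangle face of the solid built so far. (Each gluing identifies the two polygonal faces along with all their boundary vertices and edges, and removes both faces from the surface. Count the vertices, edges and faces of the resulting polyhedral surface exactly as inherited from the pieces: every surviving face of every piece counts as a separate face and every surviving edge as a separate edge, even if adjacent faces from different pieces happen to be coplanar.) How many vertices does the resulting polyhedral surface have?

A regular icosahedron: V=12, E=30, F=20.
Attach a hexagonal pyramid (V=7, E=12, F=7) along a 3-gon: merge 3 vertices and 3 edges, delete both glued faces → V=16, E=39, F=25.
Check: V − E + F = 16 − 39 + 25 = 2.

16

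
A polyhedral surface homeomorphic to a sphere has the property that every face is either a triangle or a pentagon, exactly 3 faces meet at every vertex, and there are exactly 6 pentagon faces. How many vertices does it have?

12

Let x be the number of triangles; then F = 6 + x.
Edge–face incidences: 2E = 5·6 + 3·x = 30 + 3x.
Every vertex has degree 3, so 3V = 2E.
Euler: V − E + F = 2 ⇒ (2E)/3 − E + (6 + x) = 2.
Multiply by 6: 2·(2E) − 3·(2E) + 6·(6 + x) = 12, i.e. 36 + 6x − (30 + 3x) = 12.
Collecting terms: 3x + 6 = 12, so 3x = 6, so x = 2.
Then 2E = 30 + 3·2 = 36, so E = 18, V = 2E/3 = 12, F = 6 + 2 = 8.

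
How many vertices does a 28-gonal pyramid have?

A pyramid on an n-gon base has one n-gon and n triangles: V = 28 + 1 = 29, E = 2·28 = 56, F = 28 + 1 = 29.

29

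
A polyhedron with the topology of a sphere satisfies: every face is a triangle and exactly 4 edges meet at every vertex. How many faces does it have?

8

Each face has 3 edges and each edge borders two faces, so 2E = 3F.
Each vertex has degree 4, so 4V = 2E and hence V = 3F/4.
Euler: V − E + F = 2 ⇒ (3F/4) − (3F/2) + F = 2.
Multiply by 8: (6 − 12 + 8)F = 16, i.e. 2F = 16.
So F = 8, E = 3·8/2 = 12, V = 3·8/4 = 6.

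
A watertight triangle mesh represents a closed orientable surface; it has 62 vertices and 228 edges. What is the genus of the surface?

8

Every face is a triangle and each edge borders two faces, so 3F = 2·228, giving F = 152.
χ = V − E + F = 62 − 228 + 152 = -14.
For a closed orientable surface χ = 2 − 2g, so g = (2 − (-14))/2 = 8.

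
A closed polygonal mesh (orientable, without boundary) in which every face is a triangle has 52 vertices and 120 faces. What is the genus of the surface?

Every face is a triangle, so 2E = 3·120 = 360, giving E = 180.
χ = V − E + F = 52 − 180 + 120 = -8.
For a closed orientable surface χ = 2 − 2g, so g = (2 − (-8))/2 = 5.

5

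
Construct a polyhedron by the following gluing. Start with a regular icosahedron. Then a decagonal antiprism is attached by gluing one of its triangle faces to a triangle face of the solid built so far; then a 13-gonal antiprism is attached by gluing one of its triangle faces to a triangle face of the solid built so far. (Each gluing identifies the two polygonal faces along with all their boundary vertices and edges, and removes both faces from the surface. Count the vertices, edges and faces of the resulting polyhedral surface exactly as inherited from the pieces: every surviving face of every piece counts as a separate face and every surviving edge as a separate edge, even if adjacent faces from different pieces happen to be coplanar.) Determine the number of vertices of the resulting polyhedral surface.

52

A regular icosahedron: V=12, E=30, F=20.
Attach a decagonal antiprism (V=20, E=40, F=22) along a 3-gon: merge 3 vertices and 3 edges, delete both glued faces → V=29, E=67, F=40.
Attach a 13-gonal antiprism (V=26, E=52, F=28) along a 3-gon: merge 3 vertices and 3 edges, delete both glued faces → V=52, E=116, F=66.
Check: V − E + F = 52 − 116 + 66 = 2.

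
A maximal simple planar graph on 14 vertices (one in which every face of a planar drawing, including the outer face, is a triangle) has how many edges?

In a plane triangulation 3F = 2E and V − E + F = 2, so E = 3V − 6 = 3·14 − 6 = 36.

36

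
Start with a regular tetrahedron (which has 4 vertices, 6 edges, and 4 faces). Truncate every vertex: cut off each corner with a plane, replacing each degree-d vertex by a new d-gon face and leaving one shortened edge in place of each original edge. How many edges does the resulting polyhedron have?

18

Truncation replaces each original edge-end by a new vertex, so V′ = 2E = 12.
Each original edge survives, and each old vertex of degree d contributes d new edges; summing degrees gives Σd = 2E, so E′ = E + 2E = 3E = 18.
Each original face survives and each original vertex becomes one new face: F′ = F + V = 8.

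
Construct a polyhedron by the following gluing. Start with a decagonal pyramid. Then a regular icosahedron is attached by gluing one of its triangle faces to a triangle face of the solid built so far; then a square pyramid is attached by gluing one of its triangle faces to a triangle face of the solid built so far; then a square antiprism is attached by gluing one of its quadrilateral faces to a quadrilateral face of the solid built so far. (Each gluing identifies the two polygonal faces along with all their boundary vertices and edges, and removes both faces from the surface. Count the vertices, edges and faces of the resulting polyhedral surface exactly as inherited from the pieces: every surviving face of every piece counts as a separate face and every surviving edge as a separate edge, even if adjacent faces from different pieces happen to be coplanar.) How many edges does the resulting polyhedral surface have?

A decagonal pyramid: V=11, E=20, F=11.
Attach a regular icosahedron (V=12, E=30, F=20) along a 3-gon: merge 3 vertices and 3 edges, delete both glued faces → V=20, E=47, F=29.
Attach a square pyramid (V=5, E=8, F=5) along a 3-gon: merge 3 vertices and 3 edges, delete both glued faces → V=22, E=52, F=32.
Attach a square antiprism (V=8, E=16, F=10) along a 4-gon: merge 4 vertices and 4 edges, delete both glued faces → V=26, E=64, F=40.
Check: V − E + F = 26 − 64 + 40 = 2.

64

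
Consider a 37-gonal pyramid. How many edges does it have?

A pyramid on an n-gon base has one n-gon and n triangles: V = 37 + 1 = 38, E = 2·37 = 74, F = 37 + 1 = 38.
Check: V − E + F = 38 − 74 + 38 = 2.

74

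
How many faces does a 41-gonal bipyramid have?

A bipyramid over an n-gon has 2n triangular faces and n + 2 vertices: V = 41 + 2 = 43, E = 3·41 = 123, F = 2·41 = 82.
Check: V − E + F = 43 − 123 + 82 = 2.

82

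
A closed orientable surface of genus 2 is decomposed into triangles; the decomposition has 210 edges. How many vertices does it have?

68

χ = 2 − 2·2 = -2, and every face is a triangle so 3F = 2E.
F = 2E/3 = 140. Then V = -2 + E − F = -2 + 210 − 140 = 68.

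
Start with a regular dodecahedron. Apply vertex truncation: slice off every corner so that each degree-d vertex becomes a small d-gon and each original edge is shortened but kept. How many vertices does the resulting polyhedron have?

60

The base solid has V = 20, E = 30, F = 12.
Truncation replaces each original edge-end by a new vertex, so V′ = 2E = 60.
Each original edge survives, and each old vertex of degree d contributes d new edges; summing degrees gives Σd = 2E, so E′ = E + 2E = 3E = 90.
Each original face survives and each original vertex becomes one new face: F′ = F + V = 32.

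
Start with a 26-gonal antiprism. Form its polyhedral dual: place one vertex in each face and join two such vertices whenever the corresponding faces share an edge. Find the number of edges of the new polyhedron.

The base solid has V = 52, E = 104, F = 54.
The dual swaps V and F and preserves E: V′ = F = 54, E′ = E = 104, F′ = V = 52.

104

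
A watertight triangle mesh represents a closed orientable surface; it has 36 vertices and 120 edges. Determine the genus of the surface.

3

Every face is a triangle and each edge borders two faces, so 3F = 2·120, giving F = 80.
χ = V − E + F = 36 − 120 + 80 = -4.
For a closed orientable surface χ = 2 − 2g, so g = (2 − (-4))/2 = 3.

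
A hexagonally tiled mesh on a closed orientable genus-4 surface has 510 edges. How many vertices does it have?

334

χ = 2 − 2·4 = -6, and every face is a hexagon so 6F = 2E.
F = 2E/6 = 170. Then V = -6 + E − F = -6 + 510 − 170 = 334.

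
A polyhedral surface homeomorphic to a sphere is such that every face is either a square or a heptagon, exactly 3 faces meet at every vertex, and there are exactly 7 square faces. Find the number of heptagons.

2

Let x be the number of heptagons; then F = 7 + x.
Edge–face incidences: 2E = 4·7 + 7·x = 28 + 7x.
Every vertex has degree 3, so 3V = 2E.
Euler: V − E + F = 2 ⇒ (2E)/3 − E + (7 + x) = 2.
Multiply by 6: 2·(2E) − 3·(2E) + 6·(7 + x) = 12, i.e. 42 + 6x − (28 + 7x) = 12.
Collecting terms: −x + 14 = 12, so −x = −2, so x = 2.
Then 2E = 28 + 7·2 = 42, so E = 21, V = 2E/3 = 14, F = 7 + 2 = 9.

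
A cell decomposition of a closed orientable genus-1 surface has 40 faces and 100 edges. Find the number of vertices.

60

For a closed orientable surface of genus 1, χ = 2 − 2·1 = 0.
V = 0 + E − F = 0 + 100 − 40 = 60.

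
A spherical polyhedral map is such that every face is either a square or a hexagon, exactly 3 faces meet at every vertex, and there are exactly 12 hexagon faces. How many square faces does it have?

6

Let x be the number of squares; then F = 12 + x.
Edge–face incidences: 2E = 6·12 + 4·x = 72 + 4x.
Every vertex has degree 3, so 3V = 2E.
Euler: V − E + F = 2 ⇒ (2E)/3 − E + (12 + x) = 2.
Multiply by 6: 2·(2E) − 3·(2E) + 6·(12 + x) = 12, i.e. 72 + 6x − (72 + 4x) = 12.
Collecting terms: 2x = 12, so x = 6.
Then 2E = 72 + 4·6 = 96, so E = 48, V = 2E/3 = 32, F = 12 + 6 = 18.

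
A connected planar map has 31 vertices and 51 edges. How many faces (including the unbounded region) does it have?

22

Euler's formula for a connected plane graph: V − E + F = 2, so F = 2 − 31 + 51 = 22.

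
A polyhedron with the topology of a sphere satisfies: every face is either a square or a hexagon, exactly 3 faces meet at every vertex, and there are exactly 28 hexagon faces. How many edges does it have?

Let x be the number of squares; then F = 28 + x.
Edge–face incidences: 2E = 6·28 + 4·x = 168 + 4x.
Every vertex has degree 3, so 3V = 2E.
Euler: V − E + F = 2 ⇒ (2E)/3 − E + (28 + x) = 2.
Multiply by 6: 2·(2E) − 3·(2E) + 6·(28 + x) = 12, i.e. 168 + 6x − (168 + 4x) = 12.
Collecting terms: 2x = 12, so x = 6.
Then 2E = 168 + 4·6 = 192, so E = 96, V = 2E/3 = 64, F = 28 + 6 = 34.

96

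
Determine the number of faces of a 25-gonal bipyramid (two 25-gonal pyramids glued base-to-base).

A bipyramid over an n-gon has 2n triangular faces and n + 2 vertices: V = 25 + 2 = 27, E = 3·25 = 75, F = 2·25 = 50.

50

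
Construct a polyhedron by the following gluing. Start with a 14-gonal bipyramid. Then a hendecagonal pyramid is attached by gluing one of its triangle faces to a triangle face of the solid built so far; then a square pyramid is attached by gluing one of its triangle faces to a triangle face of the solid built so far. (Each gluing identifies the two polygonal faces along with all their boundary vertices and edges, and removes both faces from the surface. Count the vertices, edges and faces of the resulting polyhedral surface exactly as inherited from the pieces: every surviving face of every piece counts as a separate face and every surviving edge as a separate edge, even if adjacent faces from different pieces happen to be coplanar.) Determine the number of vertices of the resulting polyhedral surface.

27

A 14-gonal bipyramid: V=16, E=42, F=28.
Attach a hendecagonal pyramid (V=12, E=22, F=12) along a 3-gon: merge 3 vertices and 3 edges, delete both glued faces → V=25, E=61, F=38.
Attach a square pyramid (V=5, E=8, F=5) along a 3-gon: merge 3 vertices and 3 edges, delete both glued faces → V=27, E=66, F=41.
Check: V − E + F = 27 − 66 + 41 = 2.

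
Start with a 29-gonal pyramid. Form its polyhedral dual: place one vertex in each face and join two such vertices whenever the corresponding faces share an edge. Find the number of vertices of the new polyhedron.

30

The base solid has V = 30, E = 58, F = 30.
The dual swaps V and F and preserves E: V′ = F = 30, E′ = E = 58, F′ = V = 30.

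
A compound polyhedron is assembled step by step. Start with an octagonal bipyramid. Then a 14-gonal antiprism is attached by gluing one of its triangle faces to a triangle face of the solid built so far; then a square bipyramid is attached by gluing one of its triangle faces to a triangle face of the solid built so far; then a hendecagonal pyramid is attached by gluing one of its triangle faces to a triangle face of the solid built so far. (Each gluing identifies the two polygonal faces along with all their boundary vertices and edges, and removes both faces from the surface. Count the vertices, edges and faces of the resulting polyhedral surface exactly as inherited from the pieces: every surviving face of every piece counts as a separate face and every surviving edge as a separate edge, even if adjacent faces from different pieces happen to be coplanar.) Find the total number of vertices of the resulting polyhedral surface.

47

An octagonal bipyramid: V=10, E=24, F=16.
Attach a 14-gonal antiprism (V=28, E=56, F=30) along a 3-gon: merge 3 vertices and 3 edges, delete both glued faces → V=35, E=77, F=44.
Attach a square bipyramid (V=6, E=12, F=8) along a 3-gon: merge 3 vertices and 3 edges, delete both glued faces → V=38, E=86, F=50.
Attach a hendecagonal pyramid (V=12, E=22, F=12) along a 3-gon: merge 3 vertices and 3 edges, delete both glued faces → V=47, E=105, F=60.
Check: V − E + F = 47 − 105 + 60 = 2.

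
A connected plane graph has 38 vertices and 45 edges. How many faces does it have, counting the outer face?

Euler's formula for a connected plane graph: V − E + F = 2, so F = 2 − 38 + 45 = 9.

9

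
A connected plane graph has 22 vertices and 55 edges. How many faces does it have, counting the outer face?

35

Euler's formula for a connected plane graph: V − E + F = 2, so F = 2 − 22 + 55 = 35.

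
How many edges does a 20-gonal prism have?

A prism on an n-gon has two n-gon bases and n rectangular sides: V = 2·20 = 40, E = 3·20 = 60, F = 20 + 2 = 22.
Check: V − E + F = 40 − 60 + 22 = 2.

60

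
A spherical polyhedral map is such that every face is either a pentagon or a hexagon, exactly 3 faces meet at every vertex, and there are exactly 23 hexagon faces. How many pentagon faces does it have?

Let x be the number of pentagons; then F = 23 + x.
Edge–face incidences: 2E = 6·23 + 5·x = 138 + 5x.
Every vertex has degree 3, so 3V = 2E.
Euler: V − E + F = 2 ⇒ (2E)/3 − E + (23 + x) = 2.
Multiply by 6: 2·(2E) − 3·(2E) + 6·(23 + x) = 12, i.e. 138 + 6x − (138 + 5x) = 12.
Collecting terms: x = 12.
Then 2E = 138 + 5·12 = 198, so E = 99, V = 2E/3 = 66, F = 23 + 12 = 35.

12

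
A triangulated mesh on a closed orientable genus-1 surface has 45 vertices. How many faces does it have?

90

χ = 2 − 2·1 = 0, and every face is a triangle so 3F = 2E.
V − E + F = 0 with E = 3F/2 gives 45 − (3/2 − 1)·F = 0, so F = 90 and E = 135.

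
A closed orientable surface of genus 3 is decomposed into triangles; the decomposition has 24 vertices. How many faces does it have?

χ = 2 − 2·3 = -4, and every face is a triangle so 3F = 2E.
V − E + F = -4 with E = 3F/2 gives 24 − (3/2 − 1)·F = -4, so F = 56 and E = 84.

56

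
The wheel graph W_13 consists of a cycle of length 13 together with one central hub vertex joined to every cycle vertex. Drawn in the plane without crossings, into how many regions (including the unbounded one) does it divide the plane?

14

W_13 has V = 13 + 1 = 14 vertices and E = 2·13 = 26 edges.
By Euler's formula F = 2 − V + E = 2 − 14 + 26 = 14.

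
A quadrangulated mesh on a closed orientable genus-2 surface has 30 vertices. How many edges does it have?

64

χ = 2 − 2·2 = -2, and every face is a square so 4F = 2E.
V − E + F = -2 with E = 4F/2 gives 30 − (4/2 − 1)·F = -2, so F = 32 and E = 64.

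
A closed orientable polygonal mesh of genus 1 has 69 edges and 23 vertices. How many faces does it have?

46

For a closed orientable surface of genus 1, χ = 2 − 2·1 = 0.
F = 0 − V + E = 0 − 23 + 69 = 46.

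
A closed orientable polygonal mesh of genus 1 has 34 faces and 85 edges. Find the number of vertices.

51

For a closed orientable surface of genus 1, χ = 2 − 2·1 = 0.
V = 0 + E − F = 0 + 85 − 34 = 51.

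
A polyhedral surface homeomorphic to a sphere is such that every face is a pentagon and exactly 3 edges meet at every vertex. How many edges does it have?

30

Each face has 5 edges and each edge borders two faces, so 2E = 5F.
Each vertex has degree 3, so 3V = 2E and hence V = 5F/3.
Euler: V − E + F = 2 ⇒ (5F/3) − (5F/2) + F = 2.
Multiply by 6: (10 − 15 + 6)F = 12, i.e. 1F = 12.
So F = 12, E = 5·12/2 = 30, V = 5·12/3 = 20.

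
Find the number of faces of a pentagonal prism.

7

A prism on an n-gon has two n-gon bases and n rectangular sides: V = 2·5 = 10, E = 3·5 = 15, F = 5 + 2 = 7.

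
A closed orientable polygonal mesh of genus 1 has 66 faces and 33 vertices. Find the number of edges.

For a closed orientable surface of genus 1, χ = 2 − 2·1 = 0.
E = V + F − (0) = 33 + 66 − (0) = 99.

99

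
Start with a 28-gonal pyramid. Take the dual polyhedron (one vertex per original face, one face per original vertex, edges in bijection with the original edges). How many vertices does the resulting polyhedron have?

The base solid has V = 29, E = 56, F = 29.
The dual swaps V and F and preserves E: V′ = F = 29, E′ = E = 56, F′ = V = 29.

29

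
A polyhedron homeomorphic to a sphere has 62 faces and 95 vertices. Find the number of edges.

Here V − E + F = 2.
E = V + F − (2) = 95 + 62 − (2) = 155.

155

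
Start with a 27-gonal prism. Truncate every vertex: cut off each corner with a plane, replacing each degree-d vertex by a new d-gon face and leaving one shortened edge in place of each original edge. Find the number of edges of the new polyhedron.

243

The base solid has V = 54, E = 81, F = 29.
Truncation replaces each original edge-end by a new vertex, so V′ = 2E = 162.
Each original edge survives, and each old vertex of degree d contributes d new edges; summing degrees gives Σd = 2E, so E′ = E + 2E = 3E = 243.
Each original face survives and each original vertex becomes one new face: F′ = F + V = 83.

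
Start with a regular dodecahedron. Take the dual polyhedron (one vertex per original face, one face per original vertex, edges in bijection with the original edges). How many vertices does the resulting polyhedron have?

12

The base solid has V = 20, E = 30, F = 12.
The dual swaps V and F and preserves E: V′ = F = 12, E′ = E = 30, F′ = V = 20.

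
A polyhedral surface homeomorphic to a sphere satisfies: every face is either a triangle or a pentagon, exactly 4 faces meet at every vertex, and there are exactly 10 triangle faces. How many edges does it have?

Let x be the number of pentagons; then F = 10 + x.
Edge–face incidences: 2E = 3·10 + 5·x = 30 + 5x.
Every vertex has degree 4, so 4V = 2E.
Euler: V − E + F = 2 ⇒ (2E)/4 − E + (10 + x) = 2.
Multiply by 8: 2·(2E) − 4·(2E) + 8·(10 + x) = 16, i.e. 80 + 8x − 2·(30 + 5x) = 16.
Collecting terms: −2x + 20 = 16, so −2x = −4, so x = 2.
Then 2E = 30 + 5·2 = 40, so E = 20, V = 2E/4 = 10, F = 10 + 2 = 12.

20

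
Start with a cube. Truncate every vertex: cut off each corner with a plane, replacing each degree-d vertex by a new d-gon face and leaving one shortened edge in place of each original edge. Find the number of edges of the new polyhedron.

36

The base solid has V = 8, E = 12, F = 6.
Truncation replaces each original edge-end by a new vertex, so V′ = 2E = 24.
Each original edge survives, and each old vertex of degree d contributes d new edges; summing degrees gives Σd = 2E, so E′ = E + 2E = 3E = 36.
Each original face survives and each original vertex becomes one new face: F′ = F + V = 14.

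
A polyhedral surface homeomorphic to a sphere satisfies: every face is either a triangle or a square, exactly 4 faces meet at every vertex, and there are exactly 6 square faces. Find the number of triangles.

Let x be the number of triangles; then F = 6 + x.
Edge–face incidences: 2E = 4·6 + 3·x = 24 + 3x.
Every vertex has degree 4, so 4V = 2E.
Euler: V − E + F = 2 ⇒ (2E)/4 − E + (6 + x) = 2.
Multiply by 8: 2·(2E) − 4·(2E) + 8·(6 + x) = 16, i.e. 48 + 8x − 2·(24 + 3x) = 16.
Collecting terms: 2x = 16, so x = 8.
Then 2E = 24 + 3·8 = 48, so E = 24, V = 2E/4 = 12, F = 6 + 8 = 14.

8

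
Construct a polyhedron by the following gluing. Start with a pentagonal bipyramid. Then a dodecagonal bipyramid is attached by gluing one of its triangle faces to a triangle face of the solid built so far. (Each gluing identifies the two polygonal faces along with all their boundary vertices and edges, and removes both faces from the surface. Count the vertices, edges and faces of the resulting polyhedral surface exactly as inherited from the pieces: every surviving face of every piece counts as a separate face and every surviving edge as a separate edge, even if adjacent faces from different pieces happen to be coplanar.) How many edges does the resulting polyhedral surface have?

A pentagonal bipyramid: V=7, E=15, F=10.
Attach a dodecagonal bipyramid (V=14, E=36, F=24) along a 3-gon: merge 3 vertices and 3 edges, delete both glued faces → V=18, E=48, F=32.
Check: V − E + F = 18 − 48 + 32 = 2.

48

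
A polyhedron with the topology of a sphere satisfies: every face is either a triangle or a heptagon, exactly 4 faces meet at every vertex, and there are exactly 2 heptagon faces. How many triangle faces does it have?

14

Let x be the number of triangles; then F = 2 + x.
Edge–face incidences: 2E = 7·2 + 3·x = 14 + 3x.
Every vertex has degree 4, so 4V = 2E.
Euler: V − E + F = 2 ⇒ (2E)/4 − E + (2 + x) = 2.
Multiply by 8: 2·(2E) − 4·(2E) + 8·(2 + x) = 16, i.e. 16 + 8x − 2·(14 + 3x) = 16.
Collecting terms: 2x − 12 = 16, so 2x = 28, so x = 14.
Then 2E = 14 + 3·14 = 56, so E = 28, V = 2E/4 = 14, F = 2 + 14 = 16.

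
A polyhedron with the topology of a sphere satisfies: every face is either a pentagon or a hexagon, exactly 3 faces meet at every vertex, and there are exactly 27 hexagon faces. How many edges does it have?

111

Let x be the number of pentagons; then F = 27 + x.
Edge–face incidences: 2E = 6·27 + 5·x = 162 + 5x.
Every vertex has degree 3, so 3V = 2E.
Euler: V − E + F = 2 ⇒ (2E)/3 − E + (27 + x) = 2.
Multiply by 6: 2·(2E) − 3·(2E) + 6·(27 + x) = 12, i.e. 162 + 6x − (162 + 5x) = 12.
Collecting terms: x = 12.
Then 2E = 162 + 5·12 = 222, so E = 111, V = 2E/3 = 74, F = 27 + 12 = 39.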